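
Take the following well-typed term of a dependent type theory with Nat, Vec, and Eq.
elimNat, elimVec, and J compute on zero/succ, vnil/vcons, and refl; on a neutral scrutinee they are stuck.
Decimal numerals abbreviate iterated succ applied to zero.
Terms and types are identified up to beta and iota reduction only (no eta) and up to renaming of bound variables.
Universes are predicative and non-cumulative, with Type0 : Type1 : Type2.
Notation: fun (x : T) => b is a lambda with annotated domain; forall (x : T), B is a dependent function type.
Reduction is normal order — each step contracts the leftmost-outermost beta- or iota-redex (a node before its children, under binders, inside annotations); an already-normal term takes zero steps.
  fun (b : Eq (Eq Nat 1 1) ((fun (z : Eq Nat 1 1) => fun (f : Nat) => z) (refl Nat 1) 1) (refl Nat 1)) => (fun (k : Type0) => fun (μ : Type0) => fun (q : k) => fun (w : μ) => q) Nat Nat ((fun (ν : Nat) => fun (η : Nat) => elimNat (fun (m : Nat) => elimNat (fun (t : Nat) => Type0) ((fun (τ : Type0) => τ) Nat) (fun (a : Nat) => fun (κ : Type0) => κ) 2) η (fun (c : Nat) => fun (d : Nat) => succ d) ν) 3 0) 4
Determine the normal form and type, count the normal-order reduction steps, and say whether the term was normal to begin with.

resulting normal form:
  fun (b : Eq (Eq Nat 1 1) (refl Nat 1) (refl Nat 1)) => 3
type:
  forall (b : Eq (Eq Nat 1 1) (refl Nat 1) (refl Nat 1)), Nat
reduction steps (normal order): 18
term was already normal: no
first contracted redex: a beta-redex


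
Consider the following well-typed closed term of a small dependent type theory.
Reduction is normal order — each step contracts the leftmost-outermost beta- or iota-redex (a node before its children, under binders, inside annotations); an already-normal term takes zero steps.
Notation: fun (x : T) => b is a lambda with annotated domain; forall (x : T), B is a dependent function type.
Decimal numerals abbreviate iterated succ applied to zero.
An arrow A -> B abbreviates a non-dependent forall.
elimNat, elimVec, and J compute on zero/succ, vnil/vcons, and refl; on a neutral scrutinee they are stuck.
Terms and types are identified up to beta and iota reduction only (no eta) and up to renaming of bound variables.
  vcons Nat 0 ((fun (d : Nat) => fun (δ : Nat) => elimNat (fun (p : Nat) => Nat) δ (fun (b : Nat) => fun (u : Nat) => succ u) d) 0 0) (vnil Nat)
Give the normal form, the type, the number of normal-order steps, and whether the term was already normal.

reduced normal form:
  vcons Nat 0 0 (vnil Nat)
the term's type:
  Vec Nat 1
steps to reach normal form (normal order): 3
term was already normal: no
first contracted redex: a beta-redex


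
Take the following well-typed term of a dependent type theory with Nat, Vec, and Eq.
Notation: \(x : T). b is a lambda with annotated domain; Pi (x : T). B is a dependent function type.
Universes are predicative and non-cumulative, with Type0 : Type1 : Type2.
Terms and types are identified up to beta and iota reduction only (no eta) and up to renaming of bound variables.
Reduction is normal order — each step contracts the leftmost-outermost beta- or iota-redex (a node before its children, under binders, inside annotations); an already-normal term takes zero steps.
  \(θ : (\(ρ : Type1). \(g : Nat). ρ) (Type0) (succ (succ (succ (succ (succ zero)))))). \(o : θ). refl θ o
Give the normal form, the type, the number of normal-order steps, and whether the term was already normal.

reduced normal form:
  \(θ : Type0). \(ρ : θ). refl θ ρ
type:
  Pi (θ : Type0). Pi (ρ : θ). Eq θ ρ ρ
reduction steps (normal order): 2
started in normal form: no
first redex: a beta-redex


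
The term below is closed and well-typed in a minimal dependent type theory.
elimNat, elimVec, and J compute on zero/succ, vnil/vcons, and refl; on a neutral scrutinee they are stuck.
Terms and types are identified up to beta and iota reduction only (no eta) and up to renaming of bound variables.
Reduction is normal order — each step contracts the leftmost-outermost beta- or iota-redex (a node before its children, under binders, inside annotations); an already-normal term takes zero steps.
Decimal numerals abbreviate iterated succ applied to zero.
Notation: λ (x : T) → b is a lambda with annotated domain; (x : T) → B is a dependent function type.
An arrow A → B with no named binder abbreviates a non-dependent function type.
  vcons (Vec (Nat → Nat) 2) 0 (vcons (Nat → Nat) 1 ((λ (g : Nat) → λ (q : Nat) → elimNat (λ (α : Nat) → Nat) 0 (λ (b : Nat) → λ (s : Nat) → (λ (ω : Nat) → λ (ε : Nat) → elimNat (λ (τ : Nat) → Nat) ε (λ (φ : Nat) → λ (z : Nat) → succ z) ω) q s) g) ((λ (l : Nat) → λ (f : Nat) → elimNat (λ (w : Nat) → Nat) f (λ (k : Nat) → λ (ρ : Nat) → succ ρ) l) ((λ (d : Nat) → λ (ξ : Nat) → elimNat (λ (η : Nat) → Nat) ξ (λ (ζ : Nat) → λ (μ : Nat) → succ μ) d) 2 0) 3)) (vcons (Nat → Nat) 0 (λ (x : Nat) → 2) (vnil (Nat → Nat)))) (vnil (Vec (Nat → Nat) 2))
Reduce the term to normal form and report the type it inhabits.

reduced normal form:
  vcons (Vec (Nat → Nat) 2) 0 (vcons (Nat → Nat) 1 (λ (g : Nat) → elimNat (λ (q : Nat) → Nat) (elimNat (λ (α : Nat) → Nat) (elimNat (λ (b : Nat) → Nat) (elimNat (λ (s : Nat) → Nat) (elimNat (λ (ω : Nat) → Nat) 0 (λ (ε : Nat) → λ (τ : Nat) → succ τ) g) (λ (φ : Nat) → λ (z : Nat) → succ z) g) (λ (l : Nat) → λ (f : Nat) → succ f) g) (λ (w : Nat) → λ (k : Nat) → succ k) g) (λ (ρ : Nat) → λ (d : Nat) → succ d) g) (vcons (Nat → Nat) 0 (λ (ξ : Nat) → 2) (vnil (Nat → Nat)))) (vnil (Vec (Nat → Nat) 2))
type:
  Vec (Vec (Nat → Nat) 2) 1


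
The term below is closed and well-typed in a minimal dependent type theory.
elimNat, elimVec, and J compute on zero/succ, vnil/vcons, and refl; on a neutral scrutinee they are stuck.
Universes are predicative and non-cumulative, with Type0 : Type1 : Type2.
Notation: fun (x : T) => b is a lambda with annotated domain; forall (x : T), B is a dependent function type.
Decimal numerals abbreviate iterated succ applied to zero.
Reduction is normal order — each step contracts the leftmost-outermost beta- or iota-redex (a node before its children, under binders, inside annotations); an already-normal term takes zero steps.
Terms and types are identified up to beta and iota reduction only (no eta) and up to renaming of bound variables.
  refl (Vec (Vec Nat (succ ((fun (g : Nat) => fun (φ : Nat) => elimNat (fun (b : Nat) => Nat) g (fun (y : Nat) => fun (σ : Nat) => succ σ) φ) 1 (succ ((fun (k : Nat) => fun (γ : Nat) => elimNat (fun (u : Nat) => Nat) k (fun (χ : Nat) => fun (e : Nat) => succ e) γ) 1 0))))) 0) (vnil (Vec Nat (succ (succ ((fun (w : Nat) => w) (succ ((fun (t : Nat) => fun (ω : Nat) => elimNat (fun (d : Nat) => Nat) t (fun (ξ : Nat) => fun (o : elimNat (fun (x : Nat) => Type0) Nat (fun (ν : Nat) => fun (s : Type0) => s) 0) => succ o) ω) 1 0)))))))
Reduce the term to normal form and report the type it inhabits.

reduced normal form:
  refl (Vec (Vec Nat 4) 0) (vnil (Vec Nat 4))
the term's type:
  Eq (Vec (Vec Nat 4) 0) (vnil (Vec Nat 4)) (vnil (Vec Nat 4))
observation: the first redex contracted is a beta-redex; the normal form is reached in 16 normal-order steps.


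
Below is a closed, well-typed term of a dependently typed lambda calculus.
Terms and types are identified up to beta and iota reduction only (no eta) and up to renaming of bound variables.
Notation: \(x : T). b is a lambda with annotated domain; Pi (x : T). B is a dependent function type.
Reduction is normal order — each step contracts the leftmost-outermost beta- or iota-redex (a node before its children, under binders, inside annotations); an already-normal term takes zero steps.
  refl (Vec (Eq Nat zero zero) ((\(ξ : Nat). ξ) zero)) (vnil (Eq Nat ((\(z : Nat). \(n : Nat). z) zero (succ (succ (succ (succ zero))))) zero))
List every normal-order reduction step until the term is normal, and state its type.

reduction (normal order):
  refl (Vec (Eq Nat zero zero) ((\(ξ : Nat). ξ) zero)) (vnil (Eq Nat ((\(z : Nat). \(n : Nat). z) zero (succ (succ (succ (succ zero))))) zero))
  ~> refl (Vec (Eq Nat zero zero) zero) (vnil (Eq Nat ((\(ξ : Nat). \(z : Nat). ξ) zero (succ (succ (succ (succ zero))))) zero))
  ~> refl (Vec (Eq Nat zero zero) zero) (vnil (Eq Nat ((\(ξ : Nat). zero) (succ (succ (succ (succ zero))))) zero))
  ~> refl (Vec (Eq Nat zero zero) zero) (vnil (Eq Nat zero zero))
inferred type:
  Eq (Vec (Eq Nat zero zero) zero) (vnil (Eq Nat zero zero)) (vnil (Eq Nat zero zero))


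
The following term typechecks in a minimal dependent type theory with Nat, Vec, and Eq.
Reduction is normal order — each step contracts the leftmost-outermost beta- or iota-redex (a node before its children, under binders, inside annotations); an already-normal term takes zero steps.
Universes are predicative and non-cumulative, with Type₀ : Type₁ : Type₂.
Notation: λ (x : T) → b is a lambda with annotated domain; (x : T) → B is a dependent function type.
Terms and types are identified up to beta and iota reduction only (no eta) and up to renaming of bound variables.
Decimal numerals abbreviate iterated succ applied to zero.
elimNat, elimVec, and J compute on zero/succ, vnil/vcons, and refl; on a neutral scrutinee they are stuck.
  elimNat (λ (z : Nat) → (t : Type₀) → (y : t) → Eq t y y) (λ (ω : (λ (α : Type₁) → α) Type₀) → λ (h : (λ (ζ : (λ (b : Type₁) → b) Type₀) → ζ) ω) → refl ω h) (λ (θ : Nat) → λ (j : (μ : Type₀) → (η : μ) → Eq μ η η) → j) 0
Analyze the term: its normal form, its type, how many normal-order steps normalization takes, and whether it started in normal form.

reduced normal form:
  λ (z : Type₀) → λ (t : z) → refl z t
the term's type:
  (z : Type₀) → (t : z) → Eq z t t
normal-order step count: 3
term was already normal: no
first contracted redex: an elimNat iota-redex


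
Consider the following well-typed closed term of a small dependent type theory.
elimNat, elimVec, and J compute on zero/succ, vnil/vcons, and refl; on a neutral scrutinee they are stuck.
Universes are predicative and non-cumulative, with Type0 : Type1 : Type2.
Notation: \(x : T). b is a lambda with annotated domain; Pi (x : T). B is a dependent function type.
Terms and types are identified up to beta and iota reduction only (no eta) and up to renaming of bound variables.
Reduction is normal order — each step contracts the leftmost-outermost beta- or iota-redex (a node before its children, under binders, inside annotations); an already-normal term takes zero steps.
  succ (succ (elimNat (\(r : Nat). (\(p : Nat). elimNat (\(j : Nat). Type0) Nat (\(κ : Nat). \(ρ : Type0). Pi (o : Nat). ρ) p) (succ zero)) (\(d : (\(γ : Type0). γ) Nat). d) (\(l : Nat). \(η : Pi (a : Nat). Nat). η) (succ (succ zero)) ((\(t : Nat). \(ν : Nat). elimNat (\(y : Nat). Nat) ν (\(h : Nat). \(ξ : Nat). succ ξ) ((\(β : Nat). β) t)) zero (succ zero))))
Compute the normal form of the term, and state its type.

normal form:
  succ (succ (succ zero))
the term's type:
  Nat


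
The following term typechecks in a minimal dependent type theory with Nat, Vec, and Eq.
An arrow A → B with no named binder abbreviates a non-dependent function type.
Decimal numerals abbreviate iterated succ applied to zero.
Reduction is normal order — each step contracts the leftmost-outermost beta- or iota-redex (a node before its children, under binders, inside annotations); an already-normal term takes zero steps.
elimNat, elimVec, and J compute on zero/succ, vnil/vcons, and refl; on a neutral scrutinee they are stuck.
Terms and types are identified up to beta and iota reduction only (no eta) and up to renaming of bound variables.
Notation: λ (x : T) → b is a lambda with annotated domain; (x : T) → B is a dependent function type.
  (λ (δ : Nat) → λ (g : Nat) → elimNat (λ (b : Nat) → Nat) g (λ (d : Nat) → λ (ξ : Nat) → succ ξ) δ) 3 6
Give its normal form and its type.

normal form:
  9
the term's type:
  Nat


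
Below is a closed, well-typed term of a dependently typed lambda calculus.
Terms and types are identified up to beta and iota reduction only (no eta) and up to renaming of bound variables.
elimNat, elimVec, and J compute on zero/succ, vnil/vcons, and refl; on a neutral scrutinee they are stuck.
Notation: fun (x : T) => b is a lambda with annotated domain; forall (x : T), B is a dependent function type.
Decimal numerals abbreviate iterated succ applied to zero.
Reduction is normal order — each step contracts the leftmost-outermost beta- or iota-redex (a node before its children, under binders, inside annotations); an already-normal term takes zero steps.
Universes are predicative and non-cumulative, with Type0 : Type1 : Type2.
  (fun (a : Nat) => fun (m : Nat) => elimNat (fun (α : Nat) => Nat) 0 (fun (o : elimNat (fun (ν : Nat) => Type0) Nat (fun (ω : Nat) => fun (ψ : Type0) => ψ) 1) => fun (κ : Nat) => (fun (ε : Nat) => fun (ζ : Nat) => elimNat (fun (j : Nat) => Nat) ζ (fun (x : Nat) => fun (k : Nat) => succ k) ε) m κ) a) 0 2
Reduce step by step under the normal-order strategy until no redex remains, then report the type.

normal-order reduction sequence:
  (fun (a : Nat) => fun (m : Nat) => elimNat (fun (α : Nat) => Nat) 0 (fun (o : elimNat (fun (ν : Nat) => Type0) Nat (fun (ω : Nat) => fun (ψ : Type0) => ψ) 1) => fun (κ : Nat) => (fun (ε : Nat) => fun (ζ : Nat) => elimNat (fun (j : Nat) => Nat) ζ (fun (x : Nat) => fun (k : Nat) => succ k) ε) m κ) a) 0 2
  ~> (fun (a : Nat) => elimNat (fun (m : Nat) => Nat) 0 (fun (α : elimNat (fun (o : Nat) => Type0) Nat (fun (ν : Nat) => fun (ω : Type0) => ω) 1) => fun (ψ : Nat) => (fun (κ : Nat) => fun (ε : Nat) => elimNat (fun (ζ : Nat) => Nat) ε (fun (j : Nat) => fun (x : Nat) => succ x) κ) a ψ) 0) 2
  ~> elimNat (fun (a : Nat) => Nat) 0 (fun (m : elimNat (fun (α : Nat) => Type0) Nat (fun (o : Nat) => fun (ν : Type0) => ν) 1) => fun (ω : Nat) => (fun (ψ : Nat) => fun (κ : Nat) => elimNat (fun (ε : Nat) => Nat) κ (fun (ζ : Nat) => fun (j : Nat) => succ j) ψ) 2 ω) 0
  ~> 0
inferred type:
  Nat


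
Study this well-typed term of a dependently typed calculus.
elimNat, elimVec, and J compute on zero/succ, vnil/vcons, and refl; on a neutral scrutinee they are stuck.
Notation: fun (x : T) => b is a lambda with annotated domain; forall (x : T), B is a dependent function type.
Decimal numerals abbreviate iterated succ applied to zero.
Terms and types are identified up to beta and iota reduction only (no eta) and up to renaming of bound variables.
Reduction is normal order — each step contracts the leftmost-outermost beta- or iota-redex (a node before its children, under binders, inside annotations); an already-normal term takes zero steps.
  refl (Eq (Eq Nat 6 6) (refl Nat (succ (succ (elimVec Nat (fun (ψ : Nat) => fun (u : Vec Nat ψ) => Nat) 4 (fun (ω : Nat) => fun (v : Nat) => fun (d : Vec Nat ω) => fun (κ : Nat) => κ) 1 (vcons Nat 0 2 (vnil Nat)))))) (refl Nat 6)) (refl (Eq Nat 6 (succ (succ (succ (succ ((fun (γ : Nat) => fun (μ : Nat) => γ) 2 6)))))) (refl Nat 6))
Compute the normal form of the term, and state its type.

normal form:
  refl (Eq (Eq Nat 6 6) (refl Nat 6) (refl Nat 6)) (refl (Eq Nat 6 6) (refl Nat 6))
type:
  Eq (Eq (Eq Nat 6 6) (refl Nat 6) (refl Nat 6)) (refl (Eq Nat 6 6) (refl Nat 6)) (refl (Eq Nat 6 6) (refl Nat 6))


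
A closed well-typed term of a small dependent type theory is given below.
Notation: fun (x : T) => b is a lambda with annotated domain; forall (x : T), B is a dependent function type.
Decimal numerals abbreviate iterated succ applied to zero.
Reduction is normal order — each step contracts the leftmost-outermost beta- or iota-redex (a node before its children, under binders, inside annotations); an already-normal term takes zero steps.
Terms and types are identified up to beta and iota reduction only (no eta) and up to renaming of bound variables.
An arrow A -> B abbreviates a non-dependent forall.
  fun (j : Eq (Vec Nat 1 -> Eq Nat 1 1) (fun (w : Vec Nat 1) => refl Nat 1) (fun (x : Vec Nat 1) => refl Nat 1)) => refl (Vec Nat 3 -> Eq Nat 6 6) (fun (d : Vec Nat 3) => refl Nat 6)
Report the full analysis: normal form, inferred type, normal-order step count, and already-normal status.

normal form:
  fun (j : Eq (Vec Nat 1 -> Eq Nat 1 1) (fun (w : Vec Nat 1) => refl Nat 1) (fun (x : Vec Nat 1) => refl Nat 1)) => refl (Vec Nat 3 -> Eq Nat 6 6) (fun (d : Vec Nat 3) => refl Nat 6)
type:
  Eq (Vec Nat 1 -> Eq Nat 1 1) (fun (j : Vec Nat 1) => refl Nat 1) (fun (w : Vec Nat 1) => refl Nat 1) -> Eq (Vec Nat 3 -> Eq Nat 6 6) (fun (x : Vec Nat 3) => refl Nat 6) (fun (d : Vec Nat 3) => refl Nat 6)
reduction steps (normal order): 0
already normal: yes


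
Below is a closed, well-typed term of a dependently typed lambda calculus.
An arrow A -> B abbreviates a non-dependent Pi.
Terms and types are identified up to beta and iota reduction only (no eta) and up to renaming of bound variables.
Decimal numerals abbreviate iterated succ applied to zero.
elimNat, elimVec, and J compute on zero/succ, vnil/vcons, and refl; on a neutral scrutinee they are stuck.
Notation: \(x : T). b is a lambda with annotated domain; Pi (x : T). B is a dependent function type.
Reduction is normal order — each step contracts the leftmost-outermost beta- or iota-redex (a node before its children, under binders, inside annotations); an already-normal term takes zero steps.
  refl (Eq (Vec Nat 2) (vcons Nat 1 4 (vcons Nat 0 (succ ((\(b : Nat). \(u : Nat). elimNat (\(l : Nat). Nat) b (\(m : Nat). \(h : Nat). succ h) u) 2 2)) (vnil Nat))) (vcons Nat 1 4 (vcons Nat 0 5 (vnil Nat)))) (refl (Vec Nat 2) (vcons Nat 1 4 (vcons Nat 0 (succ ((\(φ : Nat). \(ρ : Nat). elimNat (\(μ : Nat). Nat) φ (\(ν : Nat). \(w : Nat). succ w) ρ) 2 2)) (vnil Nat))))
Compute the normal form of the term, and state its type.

normal form:
  refl (Eq (Vec Nat 2) (vcons Nat 1 4 (vcons Nat 0 5 (vnil Nat))) (vcons Nat 1 4 (vcons Nat 0 5 (vnil Nat)))) (refl (Vec Nat 2) (vcons Nat 1 4 (vcons Nat 0 5 (vnil Nat))))
type:
  Eq (Eq (Vec Nat 2) (vcons Nat 1 4 (vcons Nat 0 5 (vnil Nat))) (vcons Nat 1 4 (vcons Nat 0 5 (vnil Nat)))) (refl (Vec Nat 2) (vcons Nat 1 4 (vcons Nat 0 5 (vnil Nat)))) (refl (Vec Nat 2) (vcons Nat 1 4 (vcons Nat 0 5 (vnil Nat))))


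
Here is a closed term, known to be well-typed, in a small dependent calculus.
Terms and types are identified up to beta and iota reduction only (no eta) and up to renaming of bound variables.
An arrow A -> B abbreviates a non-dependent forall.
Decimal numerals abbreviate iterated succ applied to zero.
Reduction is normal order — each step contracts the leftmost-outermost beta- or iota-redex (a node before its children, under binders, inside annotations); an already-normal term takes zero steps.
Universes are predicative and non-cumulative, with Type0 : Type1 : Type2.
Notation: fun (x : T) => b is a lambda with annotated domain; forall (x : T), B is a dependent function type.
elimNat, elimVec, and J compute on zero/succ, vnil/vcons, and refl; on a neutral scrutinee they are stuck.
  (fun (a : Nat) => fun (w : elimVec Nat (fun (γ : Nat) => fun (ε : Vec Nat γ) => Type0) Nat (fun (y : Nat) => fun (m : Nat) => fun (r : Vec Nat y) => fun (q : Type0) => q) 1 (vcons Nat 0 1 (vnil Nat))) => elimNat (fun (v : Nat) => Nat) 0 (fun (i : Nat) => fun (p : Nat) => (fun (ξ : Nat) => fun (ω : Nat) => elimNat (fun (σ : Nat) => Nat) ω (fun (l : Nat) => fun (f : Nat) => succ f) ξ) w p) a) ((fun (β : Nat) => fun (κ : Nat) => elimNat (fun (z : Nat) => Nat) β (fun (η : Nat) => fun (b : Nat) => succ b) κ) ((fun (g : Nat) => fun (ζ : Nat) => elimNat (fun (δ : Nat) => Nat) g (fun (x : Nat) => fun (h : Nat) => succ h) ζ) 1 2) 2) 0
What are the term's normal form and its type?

reduced normal form:
  0
type:
  Nat
observation: 39 normal-order steps normalize the term, beginning with a beta-redex.


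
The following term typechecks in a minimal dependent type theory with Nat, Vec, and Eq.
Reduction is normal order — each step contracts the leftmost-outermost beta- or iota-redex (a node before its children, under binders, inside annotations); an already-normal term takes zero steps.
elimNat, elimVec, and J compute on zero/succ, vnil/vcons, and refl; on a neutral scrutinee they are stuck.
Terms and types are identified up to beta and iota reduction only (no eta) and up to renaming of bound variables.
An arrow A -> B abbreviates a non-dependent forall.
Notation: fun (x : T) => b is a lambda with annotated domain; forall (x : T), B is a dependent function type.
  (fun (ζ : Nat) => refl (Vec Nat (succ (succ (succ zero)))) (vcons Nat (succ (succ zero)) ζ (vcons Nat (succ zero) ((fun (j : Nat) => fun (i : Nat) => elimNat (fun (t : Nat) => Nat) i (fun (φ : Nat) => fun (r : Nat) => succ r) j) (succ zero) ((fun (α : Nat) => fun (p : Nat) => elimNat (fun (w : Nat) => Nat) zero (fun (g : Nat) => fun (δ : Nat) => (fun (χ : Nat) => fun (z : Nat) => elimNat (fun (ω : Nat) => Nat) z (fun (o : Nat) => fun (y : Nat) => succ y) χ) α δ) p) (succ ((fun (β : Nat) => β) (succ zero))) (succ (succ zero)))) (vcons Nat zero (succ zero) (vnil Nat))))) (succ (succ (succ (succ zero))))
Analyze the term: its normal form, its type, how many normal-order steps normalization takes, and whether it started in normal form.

reduced normal form:
  refl (Vec Nat (succ (succ (succ zero)))) (vcons Nat (succ (succ zero)) (succ (succ (succ (succ zero)))) (vcons Nat (succ zero) (succ (succ (succ (succ (succ zero))))) (vcons Nat zero (succ zero) (vnil Nat))))
type:
  Eq (Vec Nat (succ (succ (succ zero)))) (vcons Nat (succ (succ zero)) (succ (succ (succ (succ zero)))) (vcons Nat (succ zero) (succ (succ (succ (succ (succ zero))))) (vcons Nat zero (succ zero) (vnil Nat)))) (vcons Nat (succ (succ zero)) (succ (succ (succ (succ zero)))) (vcons Nat (succ zero) (succ (succ (succ (succ (succ zero))))) (vcons Nat zero (succ zero) (vnil Nat))))
steps to reach normal form (normal order): 36
term was already normal: no
first redex: a beta-redex


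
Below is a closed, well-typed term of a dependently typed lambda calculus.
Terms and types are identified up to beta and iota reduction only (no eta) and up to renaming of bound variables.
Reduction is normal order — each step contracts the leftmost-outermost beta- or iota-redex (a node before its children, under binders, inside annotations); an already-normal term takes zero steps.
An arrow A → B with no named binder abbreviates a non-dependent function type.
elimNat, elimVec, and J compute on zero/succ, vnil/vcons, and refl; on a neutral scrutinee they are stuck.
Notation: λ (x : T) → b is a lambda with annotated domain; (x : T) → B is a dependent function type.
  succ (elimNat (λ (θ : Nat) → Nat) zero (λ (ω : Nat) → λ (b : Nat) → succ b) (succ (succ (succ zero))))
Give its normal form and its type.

normal form:
  succ (succ (succ (succ zero)))
inferred type:
  Nat


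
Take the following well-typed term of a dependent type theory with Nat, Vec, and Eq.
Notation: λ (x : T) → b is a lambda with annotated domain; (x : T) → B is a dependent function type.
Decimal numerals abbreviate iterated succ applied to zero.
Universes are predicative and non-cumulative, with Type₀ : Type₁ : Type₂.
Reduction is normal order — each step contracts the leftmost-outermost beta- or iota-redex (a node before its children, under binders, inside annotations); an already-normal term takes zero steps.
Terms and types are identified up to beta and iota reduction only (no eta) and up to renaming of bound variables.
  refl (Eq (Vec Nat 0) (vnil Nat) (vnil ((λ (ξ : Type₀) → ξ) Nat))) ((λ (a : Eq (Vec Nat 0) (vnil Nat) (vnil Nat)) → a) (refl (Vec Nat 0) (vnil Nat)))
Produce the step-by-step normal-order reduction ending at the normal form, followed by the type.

normal-order reduction sequence:
  refl (Eq (Vec Nat 0) (vnil Nat) (vnil ((λ (ξ : Type₀) → ξ) Nat))) ((λ (a : Eq (Vec Nat 0) (vnil Nat) (vnil Nat)) → a) (refl (Vec Nat 0) (vnil Nat)))
  ~> refl (Eq (Vec Nat 0) (vnil Nat) (vnil Nat)) ((λ (ξ : Eq (Vec Nat 0) (vnil Nat) (vnil Nat)) → ξ) (refl (Vec Nat 0) (vnil Nat)))
  ~> refl (Eq (Vec Nat 0) (vnil Nat) (vnil Nat)) (refl (Vec Nat 0) (vnil Nat))
type:
  Eq (Eq (Vec Nat 0) (vnil Nat) (vnil Nat)) (refl (Vec Nat 0) (vnil Nat)) (refl (Vec Nat 0) (vnil Nat))


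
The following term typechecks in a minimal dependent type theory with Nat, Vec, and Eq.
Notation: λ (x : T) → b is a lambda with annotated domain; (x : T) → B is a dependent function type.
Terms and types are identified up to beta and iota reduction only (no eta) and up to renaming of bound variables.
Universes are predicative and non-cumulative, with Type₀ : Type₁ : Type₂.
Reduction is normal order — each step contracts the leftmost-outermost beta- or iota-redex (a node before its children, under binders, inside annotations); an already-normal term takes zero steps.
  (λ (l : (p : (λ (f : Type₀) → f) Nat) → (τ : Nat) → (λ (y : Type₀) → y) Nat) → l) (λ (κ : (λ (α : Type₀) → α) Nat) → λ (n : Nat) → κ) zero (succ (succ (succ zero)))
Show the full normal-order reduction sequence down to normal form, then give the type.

normal-order reduction sequence:
  (λ (l : (p : (λ (f : Type₀) → f) Nat) → (τ : Nat) → (λ (y : Type₀) → y) Nat) → l) (λ (κ : (λ (α : Type₀) → α) Nat) → λ (n : Nat) → κ) zero (succ (succ (succ zero)))
  ~> (λ (l : (λ (p : Type₀) → p) Nat) → λ (f : Nat) → l) zero (succ (succ (succ zero)))
  ~> (λ (l : Nat) → zero) (succ (succ (succ zero)))
  ~> zero
inferred type:
  Nat


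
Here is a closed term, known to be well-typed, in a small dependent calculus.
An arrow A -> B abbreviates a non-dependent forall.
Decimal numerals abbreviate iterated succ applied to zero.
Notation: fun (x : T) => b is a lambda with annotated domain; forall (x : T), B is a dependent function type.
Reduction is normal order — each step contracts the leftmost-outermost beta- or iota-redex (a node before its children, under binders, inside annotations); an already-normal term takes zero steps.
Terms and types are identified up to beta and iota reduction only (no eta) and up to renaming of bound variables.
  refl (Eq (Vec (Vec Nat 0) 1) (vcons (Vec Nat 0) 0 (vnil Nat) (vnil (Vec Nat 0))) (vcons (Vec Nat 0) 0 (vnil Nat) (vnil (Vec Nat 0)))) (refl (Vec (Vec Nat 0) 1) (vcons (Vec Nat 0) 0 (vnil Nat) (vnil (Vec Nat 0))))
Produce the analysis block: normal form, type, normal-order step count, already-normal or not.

resulting normal form:
  refl (Eq (Vec (Vec Nat 0) 1) (vcons (Vec Nat 0) 0 (vnil Nat) (vnil (Vec Nat 0))) (vcons (Vec Nat 0) 0 (vnil Nat) (vnil (Vec Nat 0)))) (refl (Vec (Vec Nat 0) 1) (vcons (Vec Nat 0) 0 (vnil Nat) (vnil (Vec Nat 0))))
type:
  Eq (Eq (Vec (Vec Nat 0) 1) (vcons (Vec Nat 0) 0 (vnil Nat) (vnil (Vec Nat 0))) (vcons (Vec Nat 0) 0 (vnil Nat) (vnil (Vec Nat 0)))) (refl (Vec (Vec Nat 0) 1) (vcons (Vec Nat 0) 0 (vnil Nat) (vnil (Vec Nat 0)))) (refl (Vec (Vec Nat 0) 1) (vcons (Vec Nat 0) 0 (vnil Nat) (vnil (Vec Nat 0))))
normal-order step count: 0
term was already normal: yes


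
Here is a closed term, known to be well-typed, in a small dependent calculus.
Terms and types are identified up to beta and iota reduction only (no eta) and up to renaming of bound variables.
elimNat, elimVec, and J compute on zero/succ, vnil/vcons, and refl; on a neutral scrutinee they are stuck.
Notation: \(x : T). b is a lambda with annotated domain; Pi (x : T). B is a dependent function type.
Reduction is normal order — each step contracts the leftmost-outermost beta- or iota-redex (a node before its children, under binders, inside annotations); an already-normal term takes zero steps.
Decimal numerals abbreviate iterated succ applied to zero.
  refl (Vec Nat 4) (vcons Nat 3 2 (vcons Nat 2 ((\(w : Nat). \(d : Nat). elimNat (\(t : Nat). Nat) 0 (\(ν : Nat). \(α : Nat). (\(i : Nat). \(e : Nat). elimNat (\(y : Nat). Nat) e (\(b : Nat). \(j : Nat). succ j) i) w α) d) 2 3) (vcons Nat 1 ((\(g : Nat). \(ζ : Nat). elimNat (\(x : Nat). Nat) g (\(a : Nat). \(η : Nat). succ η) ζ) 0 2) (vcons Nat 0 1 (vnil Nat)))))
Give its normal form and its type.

normal form:
  refl (Vec Nat 4) (vcons Nat 3 2 (vcons Nat 2 6 (vcons Nat 1 2 (vcons Nat 0 1 (vnil Nat)))))
inferred type:
  Eq (Vec Nat 4) (vcons Nat 3 2 (vcons Nat 2 6 (vcons Nat 1 2 (vcons Nat 0 1 (vnil Nat))))) (vcons Nat 3 2 (vcons Nat 2 6 (vcons Nat 1 2 (vcons Nat 0 1 (vnil Nat)))))


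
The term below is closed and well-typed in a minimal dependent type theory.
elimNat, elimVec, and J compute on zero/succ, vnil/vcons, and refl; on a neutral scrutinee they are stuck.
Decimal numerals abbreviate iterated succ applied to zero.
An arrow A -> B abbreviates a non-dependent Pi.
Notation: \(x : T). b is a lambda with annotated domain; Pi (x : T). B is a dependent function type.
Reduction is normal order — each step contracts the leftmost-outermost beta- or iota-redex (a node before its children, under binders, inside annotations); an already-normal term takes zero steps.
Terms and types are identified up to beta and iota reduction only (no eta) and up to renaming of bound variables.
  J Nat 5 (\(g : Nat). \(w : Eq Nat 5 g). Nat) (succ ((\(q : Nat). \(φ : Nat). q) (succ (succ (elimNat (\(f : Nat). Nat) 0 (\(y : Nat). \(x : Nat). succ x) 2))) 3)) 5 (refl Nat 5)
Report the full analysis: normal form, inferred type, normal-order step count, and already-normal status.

reduced normal form:
  5
the term's type:
  Nat
normal-order step count: 10
started in normal form: no
first redex: a J iota-redex


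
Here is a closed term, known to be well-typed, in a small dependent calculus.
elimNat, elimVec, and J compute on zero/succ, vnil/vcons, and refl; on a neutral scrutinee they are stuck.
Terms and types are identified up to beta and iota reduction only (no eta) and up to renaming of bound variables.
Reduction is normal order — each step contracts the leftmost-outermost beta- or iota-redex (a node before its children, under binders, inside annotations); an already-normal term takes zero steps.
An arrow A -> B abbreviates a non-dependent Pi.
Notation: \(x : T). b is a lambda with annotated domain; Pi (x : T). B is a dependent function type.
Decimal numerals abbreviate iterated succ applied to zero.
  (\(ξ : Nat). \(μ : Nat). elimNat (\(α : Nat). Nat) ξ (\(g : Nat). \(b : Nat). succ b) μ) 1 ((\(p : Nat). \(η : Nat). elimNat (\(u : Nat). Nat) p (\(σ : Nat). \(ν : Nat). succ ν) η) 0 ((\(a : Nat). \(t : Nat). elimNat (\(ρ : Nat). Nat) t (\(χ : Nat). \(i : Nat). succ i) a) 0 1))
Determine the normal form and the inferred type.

normal form:
  2
type:
  Nat


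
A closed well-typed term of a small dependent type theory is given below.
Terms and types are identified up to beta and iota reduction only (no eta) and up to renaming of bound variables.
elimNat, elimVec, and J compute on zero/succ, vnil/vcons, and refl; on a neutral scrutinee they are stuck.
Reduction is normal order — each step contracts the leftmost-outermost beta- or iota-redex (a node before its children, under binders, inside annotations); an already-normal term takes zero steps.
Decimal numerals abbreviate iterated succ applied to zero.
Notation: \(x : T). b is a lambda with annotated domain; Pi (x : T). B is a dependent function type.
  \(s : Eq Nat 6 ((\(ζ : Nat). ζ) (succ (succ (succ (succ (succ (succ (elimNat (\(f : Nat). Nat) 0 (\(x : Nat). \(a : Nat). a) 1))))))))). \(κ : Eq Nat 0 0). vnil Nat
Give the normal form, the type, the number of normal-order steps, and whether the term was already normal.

reduced normal form:
  \(s : Eq Nat 6 6). \(ζ : Eq Nat 0 0). vnil Nat
the term's type:
  Pi (s : Eq Nat 6 6). Pi (ζ : Eq Nat 0 0). Vec Nat 0
steps to reach normal form (normal order): 5
already normal: no
first redex: a beta-redex


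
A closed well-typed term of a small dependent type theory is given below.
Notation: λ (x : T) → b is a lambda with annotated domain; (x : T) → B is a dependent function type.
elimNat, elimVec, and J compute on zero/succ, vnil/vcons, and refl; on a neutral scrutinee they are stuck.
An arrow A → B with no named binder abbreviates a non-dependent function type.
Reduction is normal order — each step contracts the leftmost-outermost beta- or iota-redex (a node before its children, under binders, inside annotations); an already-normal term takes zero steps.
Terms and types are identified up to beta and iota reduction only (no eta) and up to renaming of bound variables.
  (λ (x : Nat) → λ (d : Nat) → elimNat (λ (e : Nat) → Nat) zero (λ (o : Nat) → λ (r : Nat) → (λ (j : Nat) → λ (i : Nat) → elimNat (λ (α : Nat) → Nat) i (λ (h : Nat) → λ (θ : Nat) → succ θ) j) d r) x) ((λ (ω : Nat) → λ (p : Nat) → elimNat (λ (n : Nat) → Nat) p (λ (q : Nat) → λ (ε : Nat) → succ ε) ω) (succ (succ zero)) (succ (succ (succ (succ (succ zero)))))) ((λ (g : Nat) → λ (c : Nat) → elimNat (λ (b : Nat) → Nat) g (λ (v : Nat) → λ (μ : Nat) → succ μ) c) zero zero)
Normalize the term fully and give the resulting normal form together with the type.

resulting normal form:
  zero
type:
  Nat


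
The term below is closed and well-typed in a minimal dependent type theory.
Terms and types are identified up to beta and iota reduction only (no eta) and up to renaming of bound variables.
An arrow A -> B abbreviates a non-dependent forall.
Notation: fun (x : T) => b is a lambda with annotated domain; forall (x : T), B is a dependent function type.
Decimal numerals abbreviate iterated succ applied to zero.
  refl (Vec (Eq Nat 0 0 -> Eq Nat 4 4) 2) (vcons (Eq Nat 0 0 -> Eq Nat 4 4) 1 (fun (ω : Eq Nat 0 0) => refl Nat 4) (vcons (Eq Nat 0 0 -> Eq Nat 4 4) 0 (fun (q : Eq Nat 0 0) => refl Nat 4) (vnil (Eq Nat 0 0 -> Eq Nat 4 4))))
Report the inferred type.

inferred type:
  Eq (Vec (Eq Nat 0 0 -> Eq Nat 4 4) 2) (vcons (Eq Nat 0 0 -> Eq Nat 4 4) 1 (fun (ω : Eq Nat 0 0) => refl Nat 4) (vcons (Eq Nat 0 0 -> Eq Nat 4 4) 0 (fun (q : Eq Nat 0 0) => refl Nat 4) (vnil (Eq Nat 0 0 -> Eq Nat 4 4)))) (vcons (Eq Nat 0 0 -> Eq Nat 4 4) 1 (fun (p : Eq Nat 0 0) => refl Nat 4) (vcons (Eq Nat 0 0 -> Eq Nat 4 4) 0 (fun (o : Eq Nat 0 0) => refl Nat 4) (vnil (Eq Nat 0 0 -> Eq Nat 4 4))))


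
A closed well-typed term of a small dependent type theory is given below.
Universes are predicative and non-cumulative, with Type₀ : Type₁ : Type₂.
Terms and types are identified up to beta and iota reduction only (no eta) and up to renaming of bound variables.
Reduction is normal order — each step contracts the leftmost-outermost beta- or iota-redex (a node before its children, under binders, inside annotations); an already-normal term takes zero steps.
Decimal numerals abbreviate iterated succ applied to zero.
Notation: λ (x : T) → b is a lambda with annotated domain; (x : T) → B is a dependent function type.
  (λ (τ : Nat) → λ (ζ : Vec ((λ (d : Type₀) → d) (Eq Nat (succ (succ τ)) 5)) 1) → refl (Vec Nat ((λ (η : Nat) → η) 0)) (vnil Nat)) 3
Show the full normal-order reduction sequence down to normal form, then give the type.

normal-order reduction sequence:
  (λ (τ : Nat) → λ (ζ : Vec ((λ (d : Type₀) → d) (Eq Nat (succ (succ τ)) 5)) 1) → refl (Vec Nat ((λ (η : Nat) → η) 0)) (vnil Nat)) 3
  ~> λ (τ : Vec ((λ (ζ : Type₀) → ζ) (Eq Nat 5 5)) 1) → refl (Vec Nat ((λ (d : Nat) → d) 0)) (vnil Nat)
  ~> λ (τ : Vec (Eq Nat 5 5) 1) → refl (Vec Nat ((λ (ζ : Nat) → ζ) 0)) (vnil Nat)
  ~> λ (τ : Vec (Eq Nat 5 5) 1) → refl (Vec Nat 0) (vnil Nat)
type:
  (τ : Vec (Eq Nat 5 5) 1) → Eq (Vec Nat 0) (vnil Nat) (vnil Nat)


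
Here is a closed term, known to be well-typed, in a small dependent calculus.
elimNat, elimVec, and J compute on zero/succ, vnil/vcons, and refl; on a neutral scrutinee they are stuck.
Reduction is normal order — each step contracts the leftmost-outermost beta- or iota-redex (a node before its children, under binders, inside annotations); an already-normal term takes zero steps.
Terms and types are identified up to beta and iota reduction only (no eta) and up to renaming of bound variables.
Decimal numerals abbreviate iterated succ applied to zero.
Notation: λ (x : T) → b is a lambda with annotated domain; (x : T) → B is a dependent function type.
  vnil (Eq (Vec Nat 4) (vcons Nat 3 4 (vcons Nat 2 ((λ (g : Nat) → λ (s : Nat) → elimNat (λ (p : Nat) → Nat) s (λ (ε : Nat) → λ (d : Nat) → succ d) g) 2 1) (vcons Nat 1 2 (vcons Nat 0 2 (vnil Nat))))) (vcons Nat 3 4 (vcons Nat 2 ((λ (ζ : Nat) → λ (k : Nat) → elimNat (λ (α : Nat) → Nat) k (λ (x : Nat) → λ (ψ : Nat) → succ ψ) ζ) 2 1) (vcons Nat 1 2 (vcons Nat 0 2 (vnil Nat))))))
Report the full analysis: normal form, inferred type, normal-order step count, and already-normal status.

reduced normal form:
  vnil (Eq (Vec Nat 4) (vcons Nat 3 4 (vcons Nat 2 3 (vcons Nat 1 2 (vcons Nat 0 2 (vnil Nat))))) (vcons Nat 3 4 (vcons Nat 2 3 (vcons Nat 1 2 (vcons Nat 0 2 (vnil Nat))))))
inferred type:
  Vec (Eq (Vec Nat 4) (vcons Nat 3 4 (vcons Nat 2 3 (vcons Nat 1 2 (vcons Nat 0 2 (vnil Nat))))) (vcons Nat 3 4 (vcons Nat 2 3 (vcons Nat 1 2 (vcons Nat 0 2 (vnil Nat)))))) 0
reduction steps (normal order): 18
term was already normal: no
first redex: a beta-redex


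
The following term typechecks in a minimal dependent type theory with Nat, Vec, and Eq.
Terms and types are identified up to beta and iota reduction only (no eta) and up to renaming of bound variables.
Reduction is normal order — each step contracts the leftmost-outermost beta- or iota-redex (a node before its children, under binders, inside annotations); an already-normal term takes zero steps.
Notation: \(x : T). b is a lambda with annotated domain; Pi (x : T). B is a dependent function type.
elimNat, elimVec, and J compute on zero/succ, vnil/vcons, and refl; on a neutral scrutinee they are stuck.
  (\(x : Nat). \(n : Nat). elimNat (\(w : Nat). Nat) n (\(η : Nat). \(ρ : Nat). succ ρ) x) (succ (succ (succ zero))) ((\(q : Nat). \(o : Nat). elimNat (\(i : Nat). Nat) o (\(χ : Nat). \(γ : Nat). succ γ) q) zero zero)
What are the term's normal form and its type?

reduced normal form:
  succ (succ (succ zero))
the term's type:
  Nat
observation: the first redex contracted is a beta-redex; the normal form is reached in 15 normal-order steps.


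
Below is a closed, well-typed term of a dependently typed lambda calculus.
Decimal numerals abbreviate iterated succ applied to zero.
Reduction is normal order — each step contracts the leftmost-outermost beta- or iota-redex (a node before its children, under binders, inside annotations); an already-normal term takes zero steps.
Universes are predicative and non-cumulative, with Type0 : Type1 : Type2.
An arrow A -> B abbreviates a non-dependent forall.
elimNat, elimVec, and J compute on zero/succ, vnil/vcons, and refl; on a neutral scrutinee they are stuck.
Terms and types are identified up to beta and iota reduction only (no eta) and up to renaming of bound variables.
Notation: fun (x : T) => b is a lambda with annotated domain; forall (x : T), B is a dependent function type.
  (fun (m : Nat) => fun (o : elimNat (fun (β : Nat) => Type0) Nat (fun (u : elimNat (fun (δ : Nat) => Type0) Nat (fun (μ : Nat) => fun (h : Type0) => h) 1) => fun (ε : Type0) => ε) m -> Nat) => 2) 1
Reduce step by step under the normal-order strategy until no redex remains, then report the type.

normal-order reduction sequence:
  (fun (m : Nat) => fun (o : elimNat (fun (β : Nat) => Type0) Nat (fun (u : elimNat (fun (δ : Nat) => Type0) Nat (fun (μ : Nat) => fun (h : Type0) => h) 1) => fun (ε : Type0) => ε) m -> Nat) => 2) 1
  ~> fun (m : elimNat (fun (o : Nat) => Type0) Nat (fun (β : elimNat (fun (u : Nat) => Type0) Nat (fun (δ : Nat) => fun (μ : Type0) => μ) 1) => fun (h : Type0) => h) 1 -> Nat) => 2
  ~> fun (m : (fun (o : elimNat (fun (β : Nat) => Type0) Nat (fun (u : Nat) => fun (δ : Type0) => δ) 1) => fun (μ : Type0) => μ) 0 (elimNat (fun (h : Nat) => Type0) Nat (fun (ε : elimNat (fun (r : Nat) => Type0) Nat (fun (θ : Nat) => fun (n : Type0) => n) 1) => fun (b : Type0) => b) 0) -> Nat) => 2
  ~> fun (m : (fun (o : Type0) => o) (elimNat (fun (β : Nat) => Type0) Nat (fun (u : elimNat (fun (δ : Nat) => Type0) Nat (fun (μ : Nat) => fun (h : Type0) => h) 1) => fun (ε : Type0) => ε) 0) -> Nat) => 2
  ~> fun (m : elimNat (fun (o : Nat) => Type0) Nat (fun (β : elimNat (fun (u : Nat) => Type0) Nat (fun (δ : Nat) => fun (μ : Type0) => μ) 1) => fun (h : Type0) => h) 0 -> Nat) => 2
  ~> fun (m : Nat -> Nat) => 2
the term's type:
  (Nat -> Nat) -> Nat
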